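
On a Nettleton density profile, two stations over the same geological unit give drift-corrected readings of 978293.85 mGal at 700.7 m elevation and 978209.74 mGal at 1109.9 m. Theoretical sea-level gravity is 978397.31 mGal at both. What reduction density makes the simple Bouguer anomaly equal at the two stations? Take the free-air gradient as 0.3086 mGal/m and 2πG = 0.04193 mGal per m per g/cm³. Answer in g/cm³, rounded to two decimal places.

Δg_obs = 978209.74 − 978293.85 = -84.11 mGal over Δh = 1109.9 − 700.7 = 409.2 m
Equal Bouguer anomalies ⇒ Δg_obs + (0.3086 − 0.04193ρ)·Δh = 0
0.3086 − 0.04193ρ = −Δg_obs/Δh = 0.20555
ρ = (0.3086 − 0.20555) / 0.04193 = 2.46 g/cm³

2.46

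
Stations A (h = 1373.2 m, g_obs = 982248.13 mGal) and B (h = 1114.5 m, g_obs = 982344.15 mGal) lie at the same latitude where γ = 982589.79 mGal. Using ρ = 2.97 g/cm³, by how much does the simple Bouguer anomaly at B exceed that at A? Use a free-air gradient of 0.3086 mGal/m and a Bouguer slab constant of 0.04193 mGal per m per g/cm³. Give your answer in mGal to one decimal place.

Δg_SB(A) = 982248.13 − 982589.79 + 0.3086×1373.2 − 0.04193×2.97×1373.2 = -88.90 mGal
Δg_SB(B) = 982344.15 − 982589.79 + 0.3086×1114.5 − 0.04193×2.97×1114.5 = -40.50 mGal
Difference = -40.50 − (-88.90) = 48.40 mGal

48.4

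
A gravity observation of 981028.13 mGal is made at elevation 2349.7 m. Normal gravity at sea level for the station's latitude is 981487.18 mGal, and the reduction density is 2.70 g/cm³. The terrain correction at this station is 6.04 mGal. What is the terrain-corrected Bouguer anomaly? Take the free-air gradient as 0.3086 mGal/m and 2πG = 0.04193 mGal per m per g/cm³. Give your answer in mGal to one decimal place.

Free-air correction = 0.3086 × 2349.7 = 725.12 mGal
Free-air anomaly = 981028.13 − 981487.18 + (725.12) = 266.07 mGal
Bouguer slab correction = 0.04193 × 2.70 × 2349.7 = 266.01 mGal
Simple Bouguer anomaly = 266.07 − (266.01) = 0.06 mGal
Complete Bouguer anomaly = 0.06 + 6.04 = 6.10 mGal

6.1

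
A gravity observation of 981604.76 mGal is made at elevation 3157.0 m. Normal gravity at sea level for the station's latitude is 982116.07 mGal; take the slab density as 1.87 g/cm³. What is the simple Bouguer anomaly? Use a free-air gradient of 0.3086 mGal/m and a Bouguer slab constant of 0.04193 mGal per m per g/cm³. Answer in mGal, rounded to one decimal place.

Free-air correction = 0.3086 × 3157.0 = 974.25 mGal
Free-air anomaly = 981604.76 − 982116.07 + (974.25) = 462.94 mGal
Bouguer slab correction = 0.04193 × 1.87 × 3157.0 = 247.54 mGal
Simple Bouguer anomaly = 462.94 − (247.54) = 215.40 mGal

215.4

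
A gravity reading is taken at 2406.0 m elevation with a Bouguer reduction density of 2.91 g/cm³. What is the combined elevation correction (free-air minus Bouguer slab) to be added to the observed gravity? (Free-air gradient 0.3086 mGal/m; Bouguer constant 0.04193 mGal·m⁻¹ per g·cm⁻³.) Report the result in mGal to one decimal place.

448.9

Combined gradient = 0.3086 − 0.04193 × 2.91 = 0.1865837 mGal/m
Combined elevation correction = 0.1865837 × 2406.0 = 448.9 mGal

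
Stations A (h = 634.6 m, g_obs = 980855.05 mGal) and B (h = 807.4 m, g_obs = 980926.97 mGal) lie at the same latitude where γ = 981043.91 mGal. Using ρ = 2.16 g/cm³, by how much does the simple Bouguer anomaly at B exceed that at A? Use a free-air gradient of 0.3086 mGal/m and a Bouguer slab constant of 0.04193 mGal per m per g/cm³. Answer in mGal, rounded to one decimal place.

109.6

Δg_SB(A) = 980855.05 − 981043.91 + 0.3086×634.6 − 0.04193×2.16×634.6 = -50.50 mGal
Δg_SB(B) = 980926.97 − 981043.91 + 0.3086×807.4 − 0.04193×2.16×807.4 = 59.10 mGal
Difference = 59.10 − (-50.50) = 109.60 mGal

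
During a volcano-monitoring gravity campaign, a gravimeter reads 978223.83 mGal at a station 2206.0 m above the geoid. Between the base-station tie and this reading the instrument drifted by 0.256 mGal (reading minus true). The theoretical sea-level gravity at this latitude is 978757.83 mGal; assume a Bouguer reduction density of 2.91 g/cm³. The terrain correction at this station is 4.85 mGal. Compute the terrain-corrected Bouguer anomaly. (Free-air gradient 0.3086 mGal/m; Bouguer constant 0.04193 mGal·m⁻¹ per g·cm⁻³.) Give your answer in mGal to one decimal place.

-117.8

Drift-corrected reading = 978223.83 − (0.256) = 978223.574 mGal
Free-air correction = 0.3086 × 2206.0 = 680.77 mGal
Free-air anomaly = 978223.574 − 978757.83 + (680.77) = 146.514 mGal
Bouguer slab correction = 0.04193 × 2.91 × 2206.0 = 269.17 mGal
Simple Bouguer anomaly = 146.514 − (269.17) = -122.656 mGal
Complete Bouguer anomaly = -122.656 + 4.85 = -117.806 mGal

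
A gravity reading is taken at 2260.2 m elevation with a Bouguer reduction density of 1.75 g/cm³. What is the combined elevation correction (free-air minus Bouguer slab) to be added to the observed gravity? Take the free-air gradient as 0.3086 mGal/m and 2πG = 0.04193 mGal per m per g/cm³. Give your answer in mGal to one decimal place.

531.6

Combined gradient = 0.3086 − 0.04193 × 1.75 = 0.2352225 mGal/m
Combined elevation correction = 0.2352225 × 2260.2 = 531.6 mGal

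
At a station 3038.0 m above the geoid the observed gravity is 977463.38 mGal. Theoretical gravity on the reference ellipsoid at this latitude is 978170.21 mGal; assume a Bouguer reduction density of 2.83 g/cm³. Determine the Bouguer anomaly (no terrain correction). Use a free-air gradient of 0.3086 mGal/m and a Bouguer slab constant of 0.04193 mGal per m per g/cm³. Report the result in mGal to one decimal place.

Free-air correction = 0.3086 × 3038.0 = 937.53 mGal
Free-air anomaly = 977463.38 − 978170.21 + (937.53) = 230.70 mGal
Bouguer slab correction = 0.04193 × 2.83 × 3038.0 = 360.49 mGal
Simple Bouguer anomaly = 230.70 − (360.49) = -129.79 mGal

-129.8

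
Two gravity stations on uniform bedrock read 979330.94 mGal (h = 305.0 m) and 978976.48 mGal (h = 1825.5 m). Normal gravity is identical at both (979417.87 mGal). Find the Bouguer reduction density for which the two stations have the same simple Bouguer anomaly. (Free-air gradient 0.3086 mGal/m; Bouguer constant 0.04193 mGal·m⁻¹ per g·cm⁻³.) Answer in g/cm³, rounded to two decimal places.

Δg_obs = 978976.48 − 979330.94 = -354.46 mGal over Δh = 1825.5 − 305.0 = 1520.5 m
Equal Bouguer anomalies ⇒ Δg_obs + (0.3086 − 0.04193ρ)·Δh = 0
0.3086 − 0.04193ρ = −Δg_obs/Δh = 0.23312
ρ = (0.3086 − 0.23312) / 0.04193 = 1.80 g/cm³

1.80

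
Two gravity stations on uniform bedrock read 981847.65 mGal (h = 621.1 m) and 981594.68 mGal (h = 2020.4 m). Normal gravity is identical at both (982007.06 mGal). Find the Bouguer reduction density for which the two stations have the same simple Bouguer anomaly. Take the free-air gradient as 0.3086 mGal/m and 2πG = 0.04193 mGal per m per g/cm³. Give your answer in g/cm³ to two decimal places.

3.05

Δg_obs = 981594.68 − 981847.65 = -252.97 mGal over Δh = 2020.4 − 621.1 = 1399.3 m
Equal Bouguer anomalies ⇒ Δg_obs + (0.3086 − 0.04193ρ)·Δh = 0
0.3086 − 0.04193ρ = −Δg_obs/Δh = 0.18078
ρ = (0.3086 − 0.18078) / 0.04193 = 3.05 g/cm³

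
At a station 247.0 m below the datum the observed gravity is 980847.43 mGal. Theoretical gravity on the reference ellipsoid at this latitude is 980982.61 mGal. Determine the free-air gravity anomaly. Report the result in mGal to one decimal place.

Free-air correction = 0.3086 × -247.0 = -76.22 mGal
Free-air anomaly = 980847.43 − 980982.61 + (-76.22) = -211.40 mGal

-211.4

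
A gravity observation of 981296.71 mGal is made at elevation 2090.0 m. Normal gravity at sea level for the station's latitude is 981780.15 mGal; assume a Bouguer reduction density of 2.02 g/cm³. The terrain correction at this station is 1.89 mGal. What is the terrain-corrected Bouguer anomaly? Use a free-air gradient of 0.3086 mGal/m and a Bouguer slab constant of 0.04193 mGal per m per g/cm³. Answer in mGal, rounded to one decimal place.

-13.6

Free-air correction = 0.3086 × 2090.0 = 644.97 mGal
Free-air anomaly = 981296.71 − 981780.15 + (644.97) = 161.53 mGal
Bouguer slab correction = 0.04193 × 2.02 × 2090.0 = 177.02 mGal
Simple Bouguer anomaly = 161.53 − (177.02) = -15.49 mGal
Complete Bouguer anomaly = -15.49 + 1.89 = -13.60 mGal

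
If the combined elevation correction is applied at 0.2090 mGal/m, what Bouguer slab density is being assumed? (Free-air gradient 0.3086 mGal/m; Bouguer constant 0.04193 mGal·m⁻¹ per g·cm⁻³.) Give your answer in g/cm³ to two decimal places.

2.38

0.2090 = 0.3086 − 0.04193 × ρ
ρ = (0.3086 − 0.2090) / 0.04193 = 2.38 g/cm³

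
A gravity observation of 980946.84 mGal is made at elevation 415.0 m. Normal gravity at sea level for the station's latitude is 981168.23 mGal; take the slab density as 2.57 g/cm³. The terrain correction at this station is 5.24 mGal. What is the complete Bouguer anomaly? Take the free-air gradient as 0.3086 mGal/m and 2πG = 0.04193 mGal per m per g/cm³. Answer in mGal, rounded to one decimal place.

-132.8

Free-air correction = 0.3086 × 415.0 = 128.07 mGal
Free-air anomaly = 980946.84 − 981168.23 + (128.07) = -93.32 mGal
Bouguer slab correction = 0.04193 × 2.57 × 415.0 = 44.72 mGal
Simple Bouguer anomaly = -93.32 − (44.72) = -138.04 mGal
Complete Bouguer anomaly = -138.04 + 5.24 = -132.80 mGal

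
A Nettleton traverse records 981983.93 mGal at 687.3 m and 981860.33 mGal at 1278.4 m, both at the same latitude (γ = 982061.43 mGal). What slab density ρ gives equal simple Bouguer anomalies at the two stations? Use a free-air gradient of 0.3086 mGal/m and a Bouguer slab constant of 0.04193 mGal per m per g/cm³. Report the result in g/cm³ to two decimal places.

2.37

Δg_obs = 981860.33 − 981983.93 = -123.60 mGal over Δh = 1278.4 − 687.3 = 591.1 m
Equal Bouguer anomalies ⇒ Δg_obs + (0.3086 − 0.04193ρ)·Δh = 0
0.3086 − 0.04193ρ = −Δg_obs/Δh = 0.20910
ρ = (0.3086 − 0.20910) / 0.04193 = 2.37 g/cm³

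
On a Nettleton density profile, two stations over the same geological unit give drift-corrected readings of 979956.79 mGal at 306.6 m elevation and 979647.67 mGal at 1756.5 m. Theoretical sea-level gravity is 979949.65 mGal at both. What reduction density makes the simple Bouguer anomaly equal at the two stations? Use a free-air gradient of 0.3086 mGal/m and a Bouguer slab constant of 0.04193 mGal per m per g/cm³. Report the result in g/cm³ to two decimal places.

2.28

Δg_obs = 979647.67 − 979956.79 = -309.12 mGal over Δh = 1756.5 − 306.6 = 1449.9 m
Equal Bouguer anomalies ⇒ Δg_obs + (0.3086 − 0.04193ρ)·Δh = 0
0.3086 − 0.04193ρ = −Δg_obs/Δh = 0.21320
ρ = (0.3086 − 0.21320) / 0.04193 = 2.28 g/cm³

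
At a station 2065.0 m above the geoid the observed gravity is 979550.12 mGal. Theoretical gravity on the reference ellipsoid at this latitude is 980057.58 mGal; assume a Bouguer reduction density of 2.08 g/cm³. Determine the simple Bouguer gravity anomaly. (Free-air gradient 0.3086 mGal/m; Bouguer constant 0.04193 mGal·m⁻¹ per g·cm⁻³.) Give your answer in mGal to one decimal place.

-50.3

Free-air correction = 0.3086 × 2065.0 = 637.26 mGal
Free-air anomaly = 979550.12 − 980057.58 + (637.26) = 129.80 mGal
Bouguer slab correction = 0.04193 × 2.08 × 2065.0 = 180.10 mGal
Simple Bouguer anomaly = 129.80 − (180.10) = -50.30 mGal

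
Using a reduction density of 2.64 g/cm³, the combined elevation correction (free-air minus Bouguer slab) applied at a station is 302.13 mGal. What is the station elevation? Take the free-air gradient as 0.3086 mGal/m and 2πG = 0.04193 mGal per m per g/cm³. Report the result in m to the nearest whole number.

1527

Combined gradient = 0.3086 − 0.04193 × 2.64 = 0.1979048 mGal/m
h = 302.13 / 0.1979048 = 1526.64 m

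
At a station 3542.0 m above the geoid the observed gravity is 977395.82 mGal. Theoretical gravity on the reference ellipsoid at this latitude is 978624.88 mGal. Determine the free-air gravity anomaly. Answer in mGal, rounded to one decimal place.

-136.0

Free-air correction = 0.3086 × 3542.0 = 1093.06 mGal
Free-air anomaly = 977395.82 − 978624.88 + (1093.06) = -136.00 mGal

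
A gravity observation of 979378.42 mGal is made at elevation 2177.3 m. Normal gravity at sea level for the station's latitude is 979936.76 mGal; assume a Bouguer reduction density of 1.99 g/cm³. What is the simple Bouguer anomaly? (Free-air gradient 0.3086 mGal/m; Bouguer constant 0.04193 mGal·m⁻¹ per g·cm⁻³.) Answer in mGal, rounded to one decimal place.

-68.1

Free-air correction = 0.3086 × 2177.3 = 671.91 mGal
Free-air anomaly = 979378.42 − 979936.76 + (671.91) = 113.57 mGal
Bouguer slab correction = 0.04193 × 1.99 × 2177.3 = 181.68 mGal
Simple Bouguer anomaly = 113.57 − (181.68) = -68.11 mGal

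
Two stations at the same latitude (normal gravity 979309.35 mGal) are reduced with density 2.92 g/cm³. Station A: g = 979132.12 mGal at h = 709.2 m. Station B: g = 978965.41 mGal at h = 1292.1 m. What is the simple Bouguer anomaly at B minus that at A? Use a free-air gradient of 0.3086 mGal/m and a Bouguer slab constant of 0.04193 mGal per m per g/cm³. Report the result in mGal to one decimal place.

Δg_SB(A) = 979132.12 − 979309.35 + 0.3086×709.2 − 0.04193×2.92×709.2 = -45.20 mGal
Δg_SB(B) = 978965.41 − 979309.35 + 0.3086×1292.1 − 0.04193×2.92×1292.1 = -103.40 mGal
Difference = -103.40 − (-45.20) = -58.20 mGal

-58.2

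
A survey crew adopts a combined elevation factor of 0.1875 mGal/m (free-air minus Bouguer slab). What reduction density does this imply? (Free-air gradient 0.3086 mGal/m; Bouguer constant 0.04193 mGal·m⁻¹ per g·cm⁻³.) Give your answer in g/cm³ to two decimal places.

0.1875 = 0.3086 − 0.04193 × ρ
ρ = (0.3086 − 0.1875) / 0.04193 = 2.89 g/cm³

2.89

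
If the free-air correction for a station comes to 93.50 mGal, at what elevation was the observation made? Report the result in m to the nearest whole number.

h = 93.50 / 0.3086 = 302.98 m

303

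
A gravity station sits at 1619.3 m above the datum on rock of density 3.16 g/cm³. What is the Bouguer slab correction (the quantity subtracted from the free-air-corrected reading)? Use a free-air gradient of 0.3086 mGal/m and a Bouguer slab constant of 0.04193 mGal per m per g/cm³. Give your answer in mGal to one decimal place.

214.6

Bouguer slab correction = 0.04193 × 3.16 × 1619.3 = 214.6 mGal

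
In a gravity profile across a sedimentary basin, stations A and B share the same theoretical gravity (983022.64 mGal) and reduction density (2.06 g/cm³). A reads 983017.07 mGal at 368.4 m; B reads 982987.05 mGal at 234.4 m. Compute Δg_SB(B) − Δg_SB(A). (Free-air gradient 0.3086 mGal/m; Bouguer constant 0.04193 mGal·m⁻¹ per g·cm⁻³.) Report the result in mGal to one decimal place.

-59.8

Δg_SB(A) = 983017.07 − 983022.64 + 0.3086×368.4 − 0.04193×2.06×368.4 = 76.30 mGal
Δg_SB(B) = 982987.05 − 983022.64 + 0.3086×234.4 − 0.04193×2.06×234.4 = 16.50 mGal
Difference = 16.50 − (76.30) = -59.80 mGal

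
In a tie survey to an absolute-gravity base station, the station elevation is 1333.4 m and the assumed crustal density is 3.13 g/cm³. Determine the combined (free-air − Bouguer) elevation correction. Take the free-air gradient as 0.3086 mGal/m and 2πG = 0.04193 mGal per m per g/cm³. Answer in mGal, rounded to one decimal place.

Combined gradient = 0.3086 − 0.04193 × 3.13 = 0.1773591 mGal/m
Combined elevation correction = 0.1773591 × 1333.4 = 236.5 mGal

236.5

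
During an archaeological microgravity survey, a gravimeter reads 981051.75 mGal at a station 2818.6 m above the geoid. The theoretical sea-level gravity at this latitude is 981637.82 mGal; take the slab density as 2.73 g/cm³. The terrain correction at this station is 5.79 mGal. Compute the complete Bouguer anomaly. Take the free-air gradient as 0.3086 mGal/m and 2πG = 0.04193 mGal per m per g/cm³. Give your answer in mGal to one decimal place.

-33.1

Free-air correction = 0.3086 × 2818.6 = 869.82 mGal
Free-air anomaly = 981051.75 − 981637.82 + (869.82) = 283.75 mGal
Bouguer slab correction = 0.04193 × 2.73 × 2818.6 = 322.64 mGal
Simple Bouguer anomaly = 283.75 − (322.64) = -38.89 mGal
Complete Bouguer anomaly = -38.89 + 5.79 = -33.10 mGal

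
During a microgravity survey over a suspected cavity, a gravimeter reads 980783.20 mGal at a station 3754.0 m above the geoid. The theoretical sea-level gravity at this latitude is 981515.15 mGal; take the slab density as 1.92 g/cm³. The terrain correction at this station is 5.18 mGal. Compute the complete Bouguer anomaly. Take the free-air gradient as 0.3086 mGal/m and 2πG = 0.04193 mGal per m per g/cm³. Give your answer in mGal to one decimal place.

129.5

Free-air correction = 0.3086 × 3754.0 = 1158.48 mGal
Free-air anomaly = 980783.20 − 981515.15 + (1158.48) = 426.53 mGal
Bouguer slab correction = 0.04193 × 1.92 × 3754.0 = 302.22 mGal
Simple Bouguer anomaly = 426.53 − (302.22) = 124.31 mGal
Complete Bouguer anomaly = 124.31 + 5.18 = 129.49 mGal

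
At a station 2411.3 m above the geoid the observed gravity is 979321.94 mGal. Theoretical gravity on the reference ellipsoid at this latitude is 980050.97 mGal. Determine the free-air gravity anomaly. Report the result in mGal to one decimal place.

15.1

Free-air correction = 0.3086 × 2411.3 = 744.13 mGal
Free-air anomaly = 979321.94 − 980050.97 + (744.13) = 15.10 mGal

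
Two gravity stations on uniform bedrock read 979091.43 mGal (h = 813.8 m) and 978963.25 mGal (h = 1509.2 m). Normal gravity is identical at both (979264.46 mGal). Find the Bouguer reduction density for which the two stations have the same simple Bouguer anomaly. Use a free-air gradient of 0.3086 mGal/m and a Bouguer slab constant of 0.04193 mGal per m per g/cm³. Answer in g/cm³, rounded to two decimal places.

2.96

Δg_obs = 978963.25 − 979091.43 = -128.18 mGal over Δh = 1509.2 − 813.8 = 695.4 m
Equal Bouguer anomalies ⇒ Δg_obs + (0.3086 − 0.04193ρ)·Δh = 0
0.3086 − 0.04193ρ = −Δg_obs/Δh = 0.18433
ρ = (0.3086 − 0.18433) / 0.04193 = 2.96 g/cm³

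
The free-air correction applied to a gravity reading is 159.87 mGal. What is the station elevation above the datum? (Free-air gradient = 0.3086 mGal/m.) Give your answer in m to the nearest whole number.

518

h = 159.87 / 0.3086 = 518.05 m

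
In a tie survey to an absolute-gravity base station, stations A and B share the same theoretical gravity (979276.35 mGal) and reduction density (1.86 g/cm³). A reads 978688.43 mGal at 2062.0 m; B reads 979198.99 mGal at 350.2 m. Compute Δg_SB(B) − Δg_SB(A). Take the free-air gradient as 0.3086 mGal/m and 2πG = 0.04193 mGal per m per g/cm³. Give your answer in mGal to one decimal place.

Δg_SB(A) = 978688.43 − 979276.35 + 0.3086×2062.0 − 0.04193×1.86×2062.0 = -112.40 mGal
Δg_SB(B) = 979198.99 − 979276.35 + 0.3086×350.2 − 0.04193×1.86×350.2 = 3.40 mGal
Difference = 3.40 − (-112.40) = 115.80 mGal

115.8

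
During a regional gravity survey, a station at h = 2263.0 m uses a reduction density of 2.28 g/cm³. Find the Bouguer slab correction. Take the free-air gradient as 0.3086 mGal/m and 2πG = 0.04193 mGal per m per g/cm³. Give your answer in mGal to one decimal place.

Bouguer slab correction = 0.04193 × 2.28 × 2263.0 = 216.3 mGal

216.3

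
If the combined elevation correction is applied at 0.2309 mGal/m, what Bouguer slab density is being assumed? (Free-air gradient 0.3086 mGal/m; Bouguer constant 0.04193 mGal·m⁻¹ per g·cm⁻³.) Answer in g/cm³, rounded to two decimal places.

0.2309 = 0.3086 − 0.04193 × ρ
ρ = (0.3086 − 0.2309) / 0.04193 = 1.85 g/cm³

1.85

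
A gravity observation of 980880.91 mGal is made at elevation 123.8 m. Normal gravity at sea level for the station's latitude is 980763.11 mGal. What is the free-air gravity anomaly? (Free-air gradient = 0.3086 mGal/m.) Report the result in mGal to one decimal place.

Free-air correction = 0.3086 × 123.8 = 38.20 mGal
Free-air anomaly = 980880.91 − 980763.11 + (38.20) = 156.00 mGal

156.0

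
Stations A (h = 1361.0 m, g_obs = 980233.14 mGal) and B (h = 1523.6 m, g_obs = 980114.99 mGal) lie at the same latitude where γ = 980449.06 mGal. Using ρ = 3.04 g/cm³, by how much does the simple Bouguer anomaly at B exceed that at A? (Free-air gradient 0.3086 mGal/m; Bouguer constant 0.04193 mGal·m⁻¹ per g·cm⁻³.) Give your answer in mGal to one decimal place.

-88.7

Δg_SB(A) = 980233.14 − 980449.06 + 0.3086×1361.0 − 0.04193×3.04×1361.0 = 30.60 mGal
Δg_SB(B) = 980114.99 − 980449.06 + 0.3086×1523.6 − 0.04193×3.04×1523.6 = -58.10 mGal
Difference = -58.10 − (30.60) = -88.70 mGal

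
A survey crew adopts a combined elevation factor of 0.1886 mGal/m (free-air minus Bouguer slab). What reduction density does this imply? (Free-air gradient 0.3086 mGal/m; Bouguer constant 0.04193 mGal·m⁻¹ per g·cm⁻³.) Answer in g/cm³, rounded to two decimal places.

0.1886 = 0.3086 − 0.04193 × ρ
ρ = (0.3086 − 0.1886) / 0.04193 = 2.86 g/cm³

2.86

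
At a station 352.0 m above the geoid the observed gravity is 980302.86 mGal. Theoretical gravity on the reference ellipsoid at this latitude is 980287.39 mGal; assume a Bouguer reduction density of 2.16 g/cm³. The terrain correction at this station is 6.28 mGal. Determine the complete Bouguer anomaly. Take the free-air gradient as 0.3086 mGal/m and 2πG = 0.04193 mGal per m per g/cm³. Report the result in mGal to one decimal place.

98.5

Free-air correction = 0.3086 × 352.0 = 108.63 mGal
Free-air anomaly = 980302.86 − 980287.39 + (108.63) = 124.10 mGal
Bouguer slab correction = 0.04193 × 2.16 × 352.0 = 31.88 mGal
Simple Bouguer anomaly = 124.10 − (31.88) = 92.22 mGal
Complete Bouguer anomaly = 92.22 + 6.28 = 98.50 mGal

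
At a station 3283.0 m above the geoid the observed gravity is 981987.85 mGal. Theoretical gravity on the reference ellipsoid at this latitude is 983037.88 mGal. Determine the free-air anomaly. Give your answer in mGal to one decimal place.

Free-air correction = 0.3086 × 3283.0 = 1013.13 mGal
Free-air anomaly = 981987.85 − 983037.88 + (1013.13) = -36.90 mGal

-36.9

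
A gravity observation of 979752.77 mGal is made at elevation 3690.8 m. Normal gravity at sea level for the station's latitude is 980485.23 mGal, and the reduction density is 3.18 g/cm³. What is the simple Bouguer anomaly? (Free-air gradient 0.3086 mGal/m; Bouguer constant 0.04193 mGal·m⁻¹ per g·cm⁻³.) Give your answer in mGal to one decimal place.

-85.6

Free-air correction = 0.3086 × 3690.8 = 1138.98 mGal
Free-air anomaly = 979752.77 − 980485.23 + (1138.98) = 406.52 mGal
Bouguer slab correction = 0.04193 × 3.18 × 3690.8 = 492.12 mGal
Simple Bouguer anomaly = 406.52 − (492.12) = -85.60 mGal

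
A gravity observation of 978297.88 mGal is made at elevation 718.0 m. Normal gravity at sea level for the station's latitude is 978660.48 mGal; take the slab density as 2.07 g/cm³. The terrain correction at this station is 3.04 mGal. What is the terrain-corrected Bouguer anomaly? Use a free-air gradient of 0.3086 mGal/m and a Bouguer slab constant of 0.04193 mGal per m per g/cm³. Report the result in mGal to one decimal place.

Free-air correction = 0.3086 × 718.0 = 221.57 mGal
Free-air anomaly = 978297.88 − 978660.48 + (221.57) = -141.03 mGal
Bouguer slab correction = 0.04193 × 2.07 × 718.0 = 62.32 mGal
Simple Bouguer anomaly = -141.03 − (62.32) = -203.35 mGal
Complete Bouguer anomaly = -203.35 + 3.04 = -200.31 mGal

-200.3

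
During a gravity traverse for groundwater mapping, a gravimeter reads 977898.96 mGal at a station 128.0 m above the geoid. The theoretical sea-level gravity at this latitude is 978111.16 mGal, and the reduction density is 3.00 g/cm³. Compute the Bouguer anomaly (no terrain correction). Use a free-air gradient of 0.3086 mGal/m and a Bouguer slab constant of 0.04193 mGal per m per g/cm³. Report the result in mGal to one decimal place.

-188.8

Free-air correction = 0.3086 × 128.0 = 39.50 mGal
Free-air anomaly = 977898.96 − 978111.16 + (39.50) = -172.70 mGal
Bouguer slab correction = 0.04193 × 3.00 × 128.0 = 16.10 mGal
Simple Bouguer anomaly = -172.70 − (16.10) = -188.80 mGal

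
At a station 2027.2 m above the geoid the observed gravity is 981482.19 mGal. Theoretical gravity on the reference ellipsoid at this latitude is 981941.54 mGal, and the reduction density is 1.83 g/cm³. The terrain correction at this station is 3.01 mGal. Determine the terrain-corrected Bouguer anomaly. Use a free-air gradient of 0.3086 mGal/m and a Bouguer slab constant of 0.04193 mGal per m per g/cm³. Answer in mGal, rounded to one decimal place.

Free-air correction = 0.3086 × 2027.2 = 625.59 mGal
Free-air anomaly = 981482.19 − 981941.54 + (625.59) = 166.24 mGal
Bouguer slab correction = 0.04193 × 1.83 × 2027.2 = 155.55 mGal
Simple Bouguer anomaly = 166.24 − (155.55) = 10.69 mGal
Complete Bouguer anomaly = 10.69 + 3.01 = 13.70 mGal

13.7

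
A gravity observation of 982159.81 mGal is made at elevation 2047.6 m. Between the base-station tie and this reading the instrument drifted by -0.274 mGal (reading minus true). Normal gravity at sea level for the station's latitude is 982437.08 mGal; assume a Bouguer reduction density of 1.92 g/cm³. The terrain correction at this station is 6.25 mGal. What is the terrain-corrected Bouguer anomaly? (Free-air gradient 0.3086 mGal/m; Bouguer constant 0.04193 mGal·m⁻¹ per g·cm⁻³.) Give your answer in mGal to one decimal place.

196.3

Drift-corrected reading = 982159.81 − (-0.274) = 982160.084 mGal
Free-air correction = 0.3086 × 2047.6 = 631.89 mGal
Free-air anomaly = 982160.084 − 982437.08 + (631.89) = 354.894 mGal
Bouguer slab correction = 0.04193 × 1.92 × 2047.6 = 164.84 mGal
Simple Bouguer anomaly = 354.894 − (164.84) = 190.054 mGal
Complete Bouguer anomaly = 190.054 + 6.25 = 196.304 mGal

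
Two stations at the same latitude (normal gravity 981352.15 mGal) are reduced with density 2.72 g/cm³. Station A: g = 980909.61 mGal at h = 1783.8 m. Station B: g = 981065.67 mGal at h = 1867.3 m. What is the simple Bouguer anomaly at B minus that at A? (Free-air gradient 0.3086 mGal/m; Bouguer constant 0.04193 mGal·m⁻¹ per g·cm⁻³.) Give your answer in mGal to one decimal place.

Δg_SB(A) = 980909.61 − 981352.15 + 0.3086×1783.8 − 0.04193×2.72×1783.8 = -95.50 mGal
Δg_SB(B) = 981065.67 − 981352.15 + 0.3086×1867.3 − 0.04193×2.72×1867.3 = 76.80 mGal
Difference = 76.80 − (-95.50) = 172.30 mGal

172.3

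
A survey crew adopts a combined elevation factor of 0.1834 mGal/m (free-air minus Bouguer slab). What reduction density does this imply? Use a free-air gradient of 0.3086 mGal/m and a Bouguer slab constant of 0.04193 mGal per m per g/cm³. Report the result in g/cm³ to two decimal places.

2.99

0.1834 = 0.3086 − 0.04193 × ρ
ρ = (0.3086 − 0.1834) / 0.04193 = 2.99 g/cm³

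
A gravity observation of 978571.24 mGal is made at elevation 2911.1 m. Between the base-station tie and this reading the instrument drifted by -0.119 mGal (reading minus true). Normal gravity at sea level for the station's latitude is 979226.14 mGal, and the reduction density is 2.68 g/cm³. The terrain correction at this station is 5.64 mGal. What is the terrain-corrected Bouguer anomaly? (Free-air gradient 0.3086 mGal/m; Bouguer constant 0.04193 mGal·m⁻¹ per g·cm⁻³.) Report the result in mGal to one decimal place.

Drift-corrected reading = 978571.24 − (-0.119) = 978571.359 mGal
Free-air correction = 0.3086 × 2911.1 = 898.37 mGal
Free-air anomaly = 978571.359 − 979226.14 + (898.37) = 243.589 mGal
Bouguer slab correction = 0.04193 × 2.68 × 2911.1 = 327.13 mGal
Simple Bouguer anomaly = 243.589 − (327.13) = -83.541 mGal
Complete Bouguer anomaly = -83.541 + 5.64 = -77.901 mGal

-77.9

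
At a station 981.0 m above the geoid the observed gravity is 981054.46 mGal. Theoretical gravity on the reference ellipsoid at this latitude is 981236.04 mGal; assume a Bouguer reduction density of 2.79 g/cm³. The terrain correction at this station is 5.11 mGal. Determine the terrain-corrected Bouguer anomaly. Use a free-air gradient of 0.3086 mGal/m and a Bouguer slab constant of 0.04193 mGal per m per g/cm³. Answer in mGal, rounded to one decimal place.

Free-air correction = 0.3086 × 981.0 = 302.74 mGal
Free-air anomaly = 981054.46 − 981236.04 + (302.74) = 121.16 mGal
Bouguer slab correction = 0.04193 × 2.79 × 981.0 = 114.76 mGal
Simple Bouguer anomaly = 121.16 − (114.76) = 6.40 mGal
Complete Bouguer anomaly = 6.40 + 5.11 = 11.51 mGal

11.5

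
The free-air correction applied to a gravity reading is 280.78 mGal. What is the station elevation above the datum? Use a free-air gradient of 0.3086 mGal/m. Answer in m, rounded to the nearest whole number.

h = 280.78 / 0.3086 = 909.85 m

910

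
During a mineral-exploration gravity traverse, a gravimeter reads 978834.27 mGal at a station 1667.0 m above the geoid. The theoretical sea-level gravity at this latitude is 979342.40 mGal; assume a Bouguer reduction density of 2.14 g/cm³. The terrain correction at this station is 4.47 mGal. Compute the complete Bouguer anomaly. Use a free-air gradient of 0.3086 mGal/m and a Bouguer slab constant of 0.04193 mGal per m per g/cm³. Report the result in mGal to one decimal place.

-138.8

Free-air correction = 0.3086 × 1667.0 = 514.44 mGal
Free-air anomaly = 978834.27 − 979342.40 + (514.44) = 6.31 mGal
Bouguer slab correction = 0.04193 × 2.14 × 1667.0 = 149.58 mGal
Simple Bouguer anomaly = 6.31 − (149.58) = -143.27 mGal
Complete Bouguer anomaly = -143.27 + 4.47 = -138.80 mGal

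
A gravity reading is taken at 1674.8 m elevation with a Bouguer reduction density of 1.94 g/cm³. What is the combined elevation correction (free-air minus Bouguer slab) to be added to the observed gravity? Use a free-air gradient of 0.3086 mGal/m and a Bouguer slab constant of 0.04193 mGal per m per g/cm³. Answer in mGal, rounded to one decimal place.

380.6

Combined gradient = 0.3086 − 0.04193 × 1.94 = 0.2272558 mGal/m
Combined elevation correction = 0.2272558 × 1674.8 = 380.6 mGal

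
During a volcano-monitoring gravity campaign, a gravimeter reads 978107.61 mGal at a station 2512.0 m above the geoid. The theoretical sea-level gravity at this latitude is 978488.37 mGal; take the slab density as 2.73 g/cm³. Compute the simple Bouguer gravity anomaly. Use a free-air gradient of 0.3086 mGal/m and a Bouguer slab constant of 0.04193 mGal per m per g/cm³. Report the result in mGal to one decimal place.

Free-air correction = 0.3086 × 2512.0 = 775.20 mGal
Free-air anomaly = 978107.61 − 978488.37 + (775.20) = 394.44 mGal
Bouguer slab correction = 0.04193 × 2.73 × 2512.0 = 287.55 mGal
Simple Bouguer anomaly = 394.44 − (287.55) = 106.89 mGal

106.9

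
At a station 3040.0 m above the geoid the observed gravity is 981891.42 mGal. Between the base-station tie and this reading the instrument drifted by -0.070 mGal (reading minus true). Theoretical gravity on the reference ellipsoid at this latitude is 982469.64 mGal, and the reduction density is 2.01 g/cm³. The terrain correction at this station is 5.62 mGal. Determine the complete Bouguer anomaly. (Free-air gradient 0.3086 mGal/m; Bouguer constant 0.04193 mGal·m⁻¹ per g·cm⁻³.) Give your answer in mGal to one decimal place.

109.4

Drift-corrected reading = 981891.42 − (-0.070) = 981891.490 mGal
Free-air correction = 0.3086 × 3040.0 = 938.14 mGal
Free-air anomaly = 981891.490 − 982469.64 + (938.14) = 359.990 mGal
Bouguer slab correction = 0.04193 × 2.01 × 3040.0 = 256.21 mGal
Simple Bouguer anomaly = 359.990 − (256.21) = 103.780 mGal
Complete Bouguer anomaly = 103.780 + 5.62 = 109.400 mGal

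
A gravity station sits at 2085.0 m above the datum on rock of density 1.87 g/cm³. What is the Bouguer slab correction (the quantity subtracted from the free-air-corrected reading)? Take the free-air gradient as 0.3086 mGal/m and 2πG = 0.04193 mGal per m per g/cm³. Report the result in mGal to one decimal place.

163.5

Bouguer slab correction = 0.04193 × 1.87 × 2085.0 = 163.5 mGal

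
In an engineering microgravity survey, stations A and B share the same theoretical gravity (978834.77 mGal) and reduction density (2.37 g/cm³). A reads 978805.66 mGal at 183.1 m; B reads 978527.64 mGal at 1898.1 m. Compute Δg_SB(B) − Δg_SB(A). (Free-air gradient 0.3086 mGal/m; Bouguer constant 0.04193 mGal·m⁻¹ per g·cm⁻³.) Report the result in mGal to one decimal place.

Δg_SB(A) = 978805.66 − 978834.77 + 0.3086×183.1 − 0.04193×2.37×183.1 = 9.20 mGal
Δg_SB(B) = 978527.64 − 978834.77 + 0.3086×1898.1 − 0.04193×2.37×1898.1 = 90.00 mGal
Difference = 90.00 − (9.20) = 80.80 mGal

80.8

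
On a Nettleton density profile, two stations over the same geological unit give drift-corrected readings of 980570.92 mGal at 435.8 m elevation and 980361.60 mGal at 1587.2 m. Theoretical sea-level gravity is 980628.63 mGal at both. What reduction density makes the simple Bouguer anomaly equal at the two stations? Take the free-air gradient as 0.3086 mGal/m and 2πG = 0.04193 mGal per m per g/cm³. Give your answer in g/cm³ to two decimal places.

3.02

Δg_obs = 980361.60 − 980570.92 = -209.32 mGal over Δh = 1587.2 − 435.8 = 1151.4 m
Equal Bouguer anomalies ⇒ Δg_obs + (0.3086 − 0.04193ρ)·Δh = 0
0.3086 − 0.04193ρ = −Δg_obs/Δh = 0.18180
ρ = (0.3086 − 0.18180) / 0.04193 = 3.02 g/cm³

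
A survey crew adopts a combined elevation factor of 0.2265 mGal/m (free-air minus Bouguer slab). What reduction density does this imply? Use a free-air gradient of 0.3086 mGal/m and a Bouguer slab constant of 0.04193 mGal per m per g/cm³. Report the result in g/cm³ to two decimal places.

1.96

0.2265 = 0.3086 − 0.04193 × ρ
ρ = (0.3086 − 0.2265) / 0.04193 = 1.96 g/cm³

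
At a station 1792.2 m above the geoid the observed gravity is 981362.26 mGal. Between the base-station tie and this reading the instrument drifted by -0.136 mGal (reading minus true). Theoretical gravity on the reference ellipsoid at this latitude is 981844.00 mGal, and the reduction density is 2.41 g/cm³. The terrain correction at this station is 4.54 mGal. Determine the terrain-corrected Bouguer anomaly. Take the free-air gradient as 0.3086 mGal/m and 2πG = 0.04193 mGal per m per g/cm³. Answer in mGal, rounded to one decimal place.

-105.1

Drift-corrected reading = 981362.26 − (-0.136) = 981362.396 mGal
Free-air correction = 0.3086 × 1792.2 = 553.07 mGal
Free-air anomaly = 981362.396 − 981844.00 + (553.07) = 71.466 mGal
Bouguer slab correction = 0.04193 × 2.41 × 1792.2 = 181.10 mGal
Simple Bouguer anomaly = 71.466 − (181.10) = -109.634 mGal
Complete Bouguer anomaly = -109.634 + 4.54 = -105.094 mGal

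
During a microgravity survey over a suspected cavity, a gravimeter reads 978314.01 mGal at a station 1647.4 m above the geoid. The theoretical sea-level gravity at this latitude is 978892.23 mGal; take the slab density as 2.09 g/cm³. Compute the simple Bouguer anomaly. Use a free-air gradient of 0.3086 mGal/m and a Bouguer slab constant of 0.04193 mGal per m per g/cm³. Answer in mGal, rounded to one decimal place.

-214.2

Free-air correction = 0.3086 × 1647.4 = 508.39 mGal
Free-air anomaly = 978314.01 − 978892.23 + (508.39) = -69.83 mGal
Bouguer slab correction = 0.04193 × 2.09 × 1647.4 = 144.37 mGal
Simple Bouguer anomaly = -69.83 − (144.37) = -214.20 mGal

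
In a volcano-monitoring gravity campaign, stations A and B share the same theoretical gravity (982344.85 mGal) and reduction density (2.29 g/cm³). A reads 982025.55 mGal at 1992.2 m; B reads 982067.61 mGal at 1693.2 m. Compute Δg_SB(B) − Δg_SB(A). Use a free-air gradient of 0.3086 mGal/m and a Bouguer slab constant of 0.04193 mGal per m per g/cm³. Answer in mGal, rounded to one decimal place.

-21.5

Δg_SB(A) = 982025.55 − 982344.85 + 0.3086×1992.2 − 0.04193×2.29×1992.2 = 104.20 mGal
Δg_SB(B) = 982067.61 − 982344.85 + 0.3086×1693.2 − 0.04193×2.29×1693.2 = 82.70 mGal
Difference = 82.70 − (104.20) = -21.50 mGal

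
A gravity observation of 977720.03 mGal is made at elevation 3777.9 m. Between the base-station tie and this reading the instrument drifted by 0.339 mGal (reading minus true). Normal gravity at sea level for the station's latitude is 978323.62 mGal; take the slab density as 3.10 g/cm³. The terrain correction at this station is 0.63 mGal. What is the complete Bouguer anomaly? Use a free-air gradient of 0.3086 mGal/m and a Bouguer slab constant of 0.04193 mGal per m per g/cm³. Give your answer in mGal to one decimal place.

71.5

Drift-corrected reading = 977720.03 − (0.339) = 977719.691 mGal
Free-air correction = 0.3086 × 3777.9 = 1165.86 mGal
Free-air anomaly = 977719.691 − 978323.62 + (1165.86) = 561.931 mGal
Bouguer slab correction = 0.04193 × 3.10 × 3777.9 = 491.06 mGal
Simple Bouguer anomaly = 561.931 − (491.06) = 70.871 mGal
Complete Bouguer anomaly = 70.871 + 0.63 = 71.501 mGal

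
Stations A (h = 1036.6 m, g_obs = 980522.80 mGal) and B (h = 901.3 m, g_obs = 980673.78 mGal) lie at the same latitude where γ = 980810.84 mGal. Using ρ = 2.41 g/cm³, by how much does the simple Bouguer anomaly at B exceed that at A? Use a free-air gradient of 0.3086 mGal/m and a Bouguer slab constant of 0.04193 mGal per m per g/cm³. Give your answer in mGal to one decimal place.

Δg_SB(A) = 980522.80 − 980810.84 + 0.3086×1036.6 − 0.04193×2.41×1036.6 = -72.90 mGal
Δg_SB(B) = 980673.78 − 980810.84 + 0.3086×901.3 − 0.04193×2.41×901.3 = 50.00 mGal
Difference = 50.00 − (-72.90) = 122.90 mGal

122.9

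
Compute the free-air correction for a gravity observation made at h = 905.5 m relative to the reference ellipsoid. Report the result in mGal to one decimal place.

Free-air correction = 0.3086 × 905.5 = 279.4 mGal

279.4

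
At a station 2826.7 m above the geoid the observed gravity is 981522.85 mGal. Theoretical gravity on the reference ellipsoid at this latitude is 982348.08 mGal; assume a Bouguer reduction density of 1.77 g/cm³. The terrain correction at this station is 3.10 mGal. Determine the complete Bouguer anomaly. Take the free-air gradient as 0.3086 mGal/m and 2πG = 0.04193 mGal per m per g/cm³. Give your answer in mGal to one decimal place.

-159.6

Free-air correction = 0.3086 × 2826.7 = 872.32 mGal
Free-air anomaly = 981522.85 − 982348.08 + (872.32) = 47.09 mGal
Bouguer slab correction = 0.04193 × 1.77 × 2826.7 = 209.79 mGal
Simple Bouguer anomaly = 47.09 − (209.79) = -162.70 mGal
Complete Bouguer anomaly = -162.70 + 3.10 = -159.60 mGal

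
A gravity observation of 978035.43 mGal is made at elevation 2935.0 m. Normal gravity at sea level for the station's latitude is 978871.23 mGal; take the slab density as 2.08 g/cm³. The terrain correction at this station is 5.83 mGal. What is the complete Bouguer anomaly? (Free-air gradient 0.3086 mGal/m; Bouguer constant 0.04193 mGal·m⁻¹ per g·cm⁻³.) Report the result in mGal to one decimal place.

Free-air correction = 0.3086 × 2935.0 = 905.74 mGal
Free-air anomaly = 978035.43 − 978871.23 + (905.74) = 69.94 mGal
Bouguer slab correction = 0.04193 × 2.08 × 2935.0 = 255.97 mGal
Simple Bouguer anomaly = 69.94 − (255.97) = -186.03 mGal
Complete Bouguer anomaly = -186.03 + 5.83 = -180.20 mGal

-180.2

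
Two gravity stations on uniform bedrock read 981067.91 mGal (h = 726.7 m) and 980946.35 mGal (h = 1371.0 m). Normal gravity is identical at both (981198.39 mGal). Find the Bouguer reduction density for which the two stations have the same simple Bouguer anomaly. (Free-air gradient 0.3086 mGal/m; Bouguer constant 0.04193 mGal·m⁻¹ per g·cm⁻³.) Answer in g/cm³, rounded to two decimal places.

Δg_obs = 980946.35 − 981067.91 = -121.56 mGal over Δh = 1371.0 − 726.7 = 644.3 m
Equal Bouguer anomalies ⇒ Δg_obs + (0.3086 − 0.04193ρ)·Δh = 0
0.3086 − 0.04193ρ = −Δg_obs/Δh = 0.18867
ρ = (0.3086 − 0.18867) / 0.04193 = 2.86 g/cm³

2.86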